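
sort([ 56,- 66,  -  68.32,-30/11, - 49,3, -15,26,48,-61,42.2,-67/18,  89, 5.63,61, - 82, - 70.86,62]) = [  -  82, - 70.86, - 68.32,-66, - 61, - 49,-15,- 67/18, -30/11, 3,5.63, 26,42.2, 48 , 56,  61,62, 89 ]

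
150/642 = 25/107 = 0.23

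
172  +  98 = 270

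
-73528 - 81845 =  - 155373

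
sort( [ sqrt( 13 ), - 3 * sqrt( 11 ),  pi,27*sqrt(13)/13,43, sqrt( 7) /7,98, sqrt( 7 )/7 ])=[ - 3 * sqrt( 11 ), sqrt( 7)/7,sqrt( 7 ) /7, pi,  sqrt(13 ),27*sqrt( 13)/13, 43,98]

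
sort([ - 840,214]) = [ - 840,214]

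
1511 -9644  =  - 8133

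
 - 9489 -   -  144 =  -  9345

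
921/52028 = 921/52028 = 0.02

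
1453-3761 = - 2308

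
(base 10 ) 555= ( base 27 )KF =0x22b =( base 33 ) gr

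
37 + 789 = 826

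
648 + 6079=6727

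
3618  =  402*9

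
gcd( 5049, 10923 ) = 33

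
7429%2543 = 2343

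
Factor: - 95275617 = - 3^1* 31^1 * 83^1* 12343^1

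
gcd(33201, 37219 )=7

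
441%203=35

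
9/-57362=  -9/57362= - 0.00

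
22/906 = 11/453 = 0.02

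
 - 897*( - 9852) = 8837244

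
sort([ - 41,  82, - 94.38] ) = [ - 94.38,  -  41,82] 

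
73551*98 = 7207998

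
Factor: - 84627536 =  - 2^4*7^1*199^1*3797^1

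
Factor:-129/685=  -3^1*5^(  -  1)*43^1 * 137^ ( - 1)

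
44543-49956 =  - 5413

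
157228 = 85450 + 71778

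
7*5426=37982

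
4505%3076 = 1429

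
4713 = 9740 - 5027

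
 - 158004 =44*(- 3591)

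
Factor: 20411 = 20411^1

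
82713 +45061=127774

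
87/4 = 87/4 = 21.75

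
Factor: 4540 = 2^2*  5^1*227^1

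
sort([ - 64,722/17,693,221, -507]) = [ - 507, - 64, 722/17,221, 693]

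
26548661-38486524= - 11937863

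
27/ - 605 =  - 1 + 578/605 = - 0.04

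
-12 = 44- 56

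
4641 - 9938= -5297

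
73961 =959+73002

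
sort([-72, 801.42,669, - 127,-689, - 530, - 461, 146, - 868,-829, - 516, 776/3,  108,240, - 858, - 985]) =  [-985, - 868 ,-858, - 829,-689, - 530, - 516,  -  461,-127,  -  72, 108,146, 240,776/3 , 669, 801.42]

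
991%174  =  121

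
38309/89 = 38309/89 =430.44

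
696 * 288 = 200448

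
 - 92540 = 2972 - 95512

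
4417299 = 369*11971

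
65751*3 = 197253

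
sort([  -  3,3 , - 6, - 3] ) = [ - 6, - 3, - 3,3] 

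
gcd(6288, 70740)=1572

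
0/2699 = 0  =  0.00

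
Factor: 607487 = 19^1*31973^1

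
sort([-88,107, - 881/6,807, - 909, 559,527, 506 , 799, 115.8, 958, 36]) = [ - 909,-881/6, - 88, 36, 107,115.8, 506, 527,559,799,807,958] 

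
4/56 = 1/14 = 0.07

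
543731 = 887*613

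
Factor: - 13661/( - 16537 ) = 19^1*23^( - 1 ) = 19/23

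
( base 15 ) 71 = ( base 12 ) 8a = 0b1101010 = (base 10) 106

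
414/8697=138/2899 = 0.05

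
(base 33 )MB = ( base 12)515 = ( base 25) 14c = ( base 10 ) 737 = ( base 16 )2e1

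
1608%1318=290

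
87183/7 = 87183/7 = 12454.71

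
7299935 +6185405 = 13485340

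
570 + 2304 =2874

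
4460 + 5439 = 9899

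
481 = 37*13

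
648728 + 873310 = 1522038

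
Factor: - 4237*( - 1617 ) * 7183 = 3^1*7^2*11^2 * 19^1*223^1*653^1 = 49212377907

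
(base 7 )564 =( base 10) 291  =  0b100100011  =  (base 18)g3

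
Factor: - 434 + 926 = 492 = 2^2*3^1*41^1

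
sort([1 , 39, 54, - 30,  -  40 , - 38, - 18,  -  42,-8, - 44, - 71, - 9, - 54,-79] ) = [ - 79, - 71, - 54,-44, - 42, - 40, - 38, - 30, - 18, - 9, - 8 , 1, 39, 54 ] 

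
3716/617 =6 + 14/617 = 6.02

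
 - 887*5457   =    -  4840359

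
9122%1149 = 1079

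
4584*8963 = 41086392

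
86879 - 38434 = 48445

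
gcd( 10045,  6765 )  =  205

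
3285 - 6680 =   -  3395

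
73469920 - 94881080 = - 21411160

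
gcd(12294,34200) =18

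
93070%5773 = 702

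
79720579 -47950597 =31769982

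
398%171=56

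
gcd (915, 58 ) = 1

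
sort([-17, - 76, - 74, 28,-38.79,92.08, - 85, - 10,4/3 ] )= [-85, - 76,-74, - 38.79,  -  17,- 10,4/3,28, 92.08 ] 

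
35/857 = 35/857 = 0.04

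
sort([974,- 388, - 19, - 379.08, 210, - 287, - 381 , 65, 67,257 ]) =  [ - 388,  -  381, - 379.08, - 287,-19,65, 67, 210, 257,974 ]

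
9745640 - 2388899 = 7356741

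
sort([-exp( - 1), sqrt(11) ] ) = [ - exp(  -  1),sqrt( 11)] 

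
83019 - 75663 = 7356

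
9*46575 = 419175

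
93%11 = 5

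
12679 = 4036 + 8643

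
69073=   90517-21444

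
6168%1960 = 288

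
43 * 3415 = 146845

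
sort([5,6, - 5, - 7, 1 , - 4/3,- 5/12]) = [ - 7,  -  5,-4/3, - 5/12, 1,5,6]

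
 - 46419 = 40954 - 87373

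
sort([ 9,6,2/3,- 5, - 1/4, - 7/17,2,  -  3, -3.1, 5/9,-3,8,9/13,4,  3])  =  [ - 5, - 3.1, - 3, - 3, - 7/17, - 1/4,5/9,  2/3,9/13,2, 3,4,6,8,9]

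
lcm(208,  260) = 1040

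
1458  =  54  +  1404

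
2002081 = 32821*61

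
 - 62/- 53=62/53 = 1.17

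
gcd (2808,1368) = 72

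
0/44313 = 0 =0.00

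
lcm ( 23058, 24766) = 668682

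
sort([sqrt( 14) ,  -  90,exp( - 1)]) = [ - 90, exp( -1), sqrt(14)]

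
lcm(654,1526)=4578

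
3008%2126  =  882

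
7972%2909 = 2154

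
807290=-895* ( - 902) 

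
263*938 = 246694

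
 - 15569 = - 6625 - 8944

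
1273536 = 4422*288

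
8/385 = 8/385 = 0.02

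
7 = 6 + 1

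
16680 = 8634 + 8046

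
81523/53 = 1538 + 9/53 = 1538.17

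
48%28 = 20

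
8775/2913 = 2925/971 = 3.01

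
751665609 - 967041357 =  - 215375748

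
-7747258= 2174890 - 9922148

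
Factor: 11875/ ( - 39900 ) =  - 2^ ( - 2 )*3^(-1 )*5^2 * 7^( - 1) = - 25/84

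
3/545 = 3/545 = 0.01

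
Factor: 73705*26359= 1942790095 = 5^1*43^1*613^1  *  14741^1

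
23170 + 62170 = 85340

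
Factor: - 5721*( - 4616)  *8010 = 2^4*3^3*5^1 * 89^1*577^1*1907^1 = 211529169360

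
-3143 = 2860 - 6003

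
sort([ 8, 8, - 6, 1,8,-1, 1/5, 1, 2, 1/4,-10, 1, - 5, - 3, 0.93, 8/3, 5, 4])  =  [ - 10,-6, - 5, - 3, - 1,1/5, 1/4,0.93, 1,1, 1, 2, 8/3, 4, 5, 8, 8, 8] 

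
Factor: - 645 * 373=-240585 = - 3^1*5^1*43^1*373^1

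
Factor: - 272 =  - 2^4*17^1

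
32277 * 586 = 18914322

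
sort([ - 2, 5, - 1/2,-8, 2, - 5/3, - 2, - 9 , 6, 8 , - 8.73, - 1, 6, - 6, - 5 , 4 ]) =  [ -9,-8.73, - 8, - 6 , - 5,  -  2,  -  2, - 5/3,- 1,-1/2, 2,4,5, 6, 6, 8 ] 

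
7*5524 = 38668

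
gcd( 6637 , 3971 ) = 1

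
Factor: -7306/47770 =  - 5^(  -  1) * 13^1 * 17^(  -  1) =- 13/85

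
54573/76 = 718 + 5/76 = 718.07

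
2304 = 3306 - 1002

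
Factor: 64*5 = 2^6*5^1 = 320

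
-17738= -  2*8869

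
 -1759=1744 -3503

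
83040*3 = 249120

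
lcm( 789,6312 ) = 6312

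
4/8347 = 4/8347=0.00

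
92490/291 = 317 + 81/97 = 317.84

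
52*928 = 48256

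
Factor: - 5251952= -2^4*149^1 *2203^1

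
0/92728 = 0 = 0.00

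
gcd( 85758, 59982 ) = 6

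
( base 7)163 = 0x5E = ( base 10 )94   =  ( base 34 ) 2q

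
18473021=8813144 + 9659877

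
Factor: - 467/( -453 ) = 3^(  -  1 ) *151^( - 1) * 467^1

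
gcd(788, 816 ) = 4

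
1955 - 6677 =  - 4722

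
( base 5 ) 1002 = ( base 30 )47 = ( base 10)127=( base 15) 87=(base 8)177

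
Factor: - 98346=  - 2^1*3^1*37^1*443^1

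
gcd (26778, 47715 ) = 3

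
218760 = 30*7292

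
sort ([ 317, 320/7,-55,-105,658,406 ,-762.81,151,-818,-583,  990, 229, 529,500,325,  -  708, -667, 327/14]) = [ - 818, - 762.81, - 708 , - 667 , - 583 , - 105,-55, 327/14,320/7,  151 , 229,317, 325,406,500 , 529,658,  990]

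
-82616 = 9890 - 92506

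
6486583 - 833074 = 5653509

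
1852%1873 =1852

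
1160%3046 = 1160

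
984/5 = 984/5= 196.80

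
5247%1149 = 651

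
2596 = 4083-1487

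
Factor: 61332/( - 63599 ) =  - 2^2 * 3^1*19^1 *269^1*63599^( - 1 )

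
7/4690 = 1/670= 0.00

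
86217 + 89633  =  175850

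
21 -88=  -67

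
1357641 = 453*2997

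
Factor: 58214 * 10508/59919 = 611712712/59919 = 2^3*3^ (-1) * 13^1 * 37^1*71^1*2239^1*19973^( - 1)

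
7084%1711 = 240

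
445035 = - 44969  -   - 490004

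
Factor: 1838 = 2^1*919^1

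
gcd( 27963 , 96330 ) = 39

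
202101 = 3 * 67367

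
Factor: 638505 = 3^2*5^1*7^1*2027^1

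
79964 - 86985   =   - 7021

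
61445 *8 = 491560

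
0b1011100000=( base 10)736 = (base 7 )2101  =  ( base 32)n0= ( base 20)1gg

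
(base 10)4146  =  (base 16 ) 1032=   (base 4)1000302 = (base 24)74I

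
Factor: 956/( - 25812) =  - 3^( - 3 ) = - 1/27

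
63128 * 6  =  378768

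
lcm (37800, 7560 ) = 37800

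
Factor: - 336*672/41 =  - 2^9*3^2*7^2*41^(-1 ) = - 225792/41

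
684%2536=684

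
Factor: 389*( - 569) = -221341= -389^1*569^1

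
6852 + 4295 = 11147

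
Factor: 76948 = 2^2*19237^1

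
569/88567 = 569/88567 = 0.01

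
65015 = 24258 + 40757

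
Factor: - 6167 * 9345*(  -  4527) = 260893794105 = 3^3*5^1 * 7^2*89^1*503^1 * 881^1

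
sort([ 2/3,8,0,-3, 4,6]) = [ - 3,  0,2/3, 4,6,8]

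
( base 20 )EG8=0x1728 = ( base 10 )5928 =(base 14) 2236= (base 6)43240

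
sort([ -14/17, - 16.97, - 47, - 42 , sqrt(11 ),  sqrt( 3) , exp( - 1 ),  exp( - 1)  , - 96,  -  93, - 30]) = [ - 96 , - 93,  -  47 ,  -  42, - 30, - 16.97, -14/17 , exp( - 1 ), exp( - 1), sqrt( 3 ), sqrt( 11) ]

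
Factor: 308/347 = 2^2*7^1*11^1*347^( - 1)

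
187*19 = 3553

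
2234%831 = 572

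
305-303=2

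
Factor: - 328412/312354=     -  634/603  =  - 2^1* 3^(-2 )*67^( - 1)*317^1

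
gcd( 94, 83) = 1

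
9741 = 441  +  9300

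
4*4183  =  16732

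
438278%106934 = 10542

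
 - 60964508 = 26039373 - 87003881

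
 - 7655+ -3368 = -11023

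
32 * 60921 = 1949472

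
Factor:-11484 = - 2^2  *3^2 * 11^1*29^1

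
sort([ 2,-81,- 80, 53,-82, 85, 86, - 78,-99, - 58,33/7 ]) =[-99, - 82, - 81, - 80,  -  78,- 58, 2,33/7, 53,85 , 86 ]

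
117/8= 14 + 5/8 = 14.62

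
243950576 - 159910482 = 84040094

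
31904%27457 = 4447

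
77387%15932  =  13659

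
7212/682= 3606/341 = 10.57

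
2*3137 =6274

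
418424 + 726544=1144968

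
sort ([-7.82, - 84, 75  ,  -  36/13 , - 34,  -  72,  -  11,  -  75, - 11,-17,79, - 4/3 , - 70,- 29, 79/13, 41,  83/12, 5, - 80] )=[-84,-80,- 75, - 72,  -  70 ,  -  34, - 29 , - 17 ,-11 , - 11 ,- 7.82, - 36/13 , - 4/3,5 , 79/13 , 83/12,41 , 75, 79 ]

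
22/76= 11/38 = 0.29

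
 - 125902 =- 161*782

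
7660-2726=4934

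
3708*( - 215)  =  - 797220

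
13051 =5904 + 7147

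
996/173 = 996/173= 5.76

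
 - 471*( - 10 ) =4710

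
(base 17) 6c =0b1110010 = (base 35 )39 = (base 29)3r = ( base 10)114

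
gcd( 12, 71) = 1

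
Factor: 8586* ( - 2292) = -19679112 = - 2^3 * 3^5*53^1*  191^1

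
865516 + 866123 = 1731639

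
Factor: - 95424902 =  - 2^1*47712451^1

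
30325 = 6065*5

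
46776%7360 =2616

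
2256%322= 2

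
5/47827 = 5/47827  =  0.00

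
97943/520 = 97943/520  =  188.35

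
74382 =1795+72587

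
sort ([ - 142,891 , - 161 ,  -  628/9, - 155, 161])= [ - 161,  -  155,- 142, - 628/9 , 161, 891] 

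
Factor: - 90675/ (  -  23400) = 31/8 = 2^( - 3)*31^1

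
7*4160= 29120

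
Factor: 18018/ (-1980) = -91/10 = - 2^( - 1) * 5^( - 1) * 7^1*  13^1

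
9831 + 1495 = 11326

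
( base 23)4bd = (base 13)1113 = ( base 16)94E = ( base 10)2382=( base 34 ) 222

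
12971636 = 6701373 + 6270263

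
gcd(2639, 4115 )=1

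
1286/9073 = 1286/9073  =  0.14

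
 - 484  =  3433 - 3917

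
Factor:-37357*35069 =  - 1310072633 = - 35069^1*37357^1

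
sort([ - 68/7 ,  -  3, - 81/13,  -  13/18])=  [ - 68/7 , - 81/13,-3, - 13/18 ] 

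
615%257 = 101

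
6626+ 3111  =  9737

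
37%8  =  5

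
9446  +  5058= 14504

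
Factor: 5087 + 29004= 34091 = 73^1*467^1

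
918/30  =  30 + 3/5 = 30.60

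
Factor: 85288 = 2^3 *7^1 * 1523^1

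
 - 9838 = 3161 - 12999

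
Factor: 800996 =2^2* 7^1*28607^1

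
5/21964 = 5/21964 = 0.00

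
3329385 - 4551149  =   - 1221764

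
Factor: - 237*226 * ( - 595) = 2^1 * 3^1 * 5^1*7^1 * 17^1 * 79^1*113^1 = 31869390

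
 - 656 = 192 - 848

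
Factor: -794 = -2^1*397^1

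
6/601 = 6/601 = 0.01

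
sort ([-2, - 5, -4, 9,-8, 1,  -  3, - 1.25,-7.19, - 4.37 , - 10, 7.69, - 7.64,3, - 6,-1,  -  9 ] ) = [- 10,-9, - 8 , - 7.64,-7.19, - 6, - 5, - 4.37,-4 , - 3,  -  2, - 1.25, -1 , 1,3, 7.69, 9] 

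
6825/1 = 6825=6825.00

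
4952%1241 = 1229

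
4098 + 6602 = 10700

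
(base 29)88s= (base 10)6988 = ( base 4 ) 1231030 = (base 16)1B4C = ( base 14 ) 2792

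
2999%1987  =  1012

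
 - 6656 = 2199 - 8855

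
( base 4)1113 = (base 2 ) 1010111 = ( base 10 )87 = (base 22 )3L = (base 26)39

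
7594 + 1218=8812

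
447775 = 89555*5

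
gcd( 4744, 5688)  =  8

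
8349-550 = 7799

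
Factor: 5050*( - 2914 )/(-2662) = 7357850/1331 = 2^1*5^2*11^ ( - 3 )*31^1 *47^1*101^1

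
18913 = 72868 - 53955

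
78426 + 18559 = 96985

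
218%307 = 218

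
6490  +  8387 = 14877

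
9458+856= 10314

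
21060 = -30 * (-702)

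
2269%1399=870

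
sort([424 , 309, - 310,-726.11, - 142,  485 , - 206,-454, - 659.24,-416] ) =[- 726.11, - 659.24 , -454, - 416, - 310,-206, - 142,309 , 424,485]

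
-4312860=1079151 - 5392011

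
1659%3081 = 1659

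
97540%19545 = 19360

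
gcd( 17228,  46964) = 236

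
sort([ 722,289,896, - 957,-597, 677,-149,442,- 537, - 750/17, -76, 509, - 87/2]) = [-957, -597, - 537,  -  149, - 76 , - 750/17, - 87/2, 289,442, 509 , 677 , 722, 896] 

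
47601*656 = 31226256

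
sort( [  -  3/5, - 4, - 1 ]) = [ - 4,  -  1, - 3/5 ] 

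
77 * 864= 66528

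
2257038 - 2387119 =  - 130081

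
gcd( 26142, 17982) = 6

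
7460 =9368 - 1908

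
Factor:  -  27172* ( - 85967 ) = 2335895324=2^2 * 7^1*6793^1*12281^1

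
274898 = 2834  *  97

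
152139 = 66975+85164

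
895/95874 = 895/95874 = 0.01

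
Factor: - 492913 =  -  23^1*29^1*739^1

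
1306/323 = 4+14/323 = 4.04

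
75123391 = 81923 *917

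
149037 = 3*49679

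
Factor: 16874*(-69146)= - 1166769604 = - 2^2*7^1 *11^2*13^1* 59^1*449^1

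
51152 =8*6394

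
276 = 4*69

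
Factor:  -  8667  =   -3^4*107^1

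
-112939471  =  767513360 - 880452831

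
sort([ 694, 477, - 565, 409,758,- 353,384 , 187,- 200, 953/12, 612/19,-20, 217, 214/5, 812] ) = [ - 565, - 353 , - 200, - 20,  612/19,214/5, 953/12,187,  217, 384, 409, 477,694,758  ,  812]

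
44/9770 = 22/4885= 0.00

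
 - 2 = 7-9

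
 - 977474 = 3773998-4751472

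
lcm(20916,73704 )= 1547784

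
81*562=45522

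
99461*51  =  5072511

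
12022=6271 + 5751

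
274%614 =274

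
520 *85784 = 44607680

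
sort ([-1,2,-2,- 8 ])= [ - 8, - 2,-1,2 ] 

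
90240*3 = 270720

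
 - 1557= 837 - 2394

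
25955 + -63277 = -37322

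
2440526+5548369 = 7988895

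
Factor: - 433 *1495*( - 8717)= 5642819195 =5^1*13^1*23^2*379^1*433^1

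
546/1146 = 91/191 = 0.48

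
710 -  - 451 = 1161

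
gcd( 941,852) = 1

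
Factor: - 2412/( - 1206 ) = 2^1= 2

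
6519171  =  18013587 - 11494416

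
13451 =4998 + 8453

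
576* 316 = 182016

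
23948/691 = 23948/691=34.66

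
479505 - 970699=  - 491194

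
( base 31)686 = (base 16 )1784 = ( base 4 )1132010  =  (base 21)dde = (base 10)6020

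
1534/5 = 306  +  4/5=   306.80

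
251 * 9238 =2318738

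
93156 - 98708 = -5552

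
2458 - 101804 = -99346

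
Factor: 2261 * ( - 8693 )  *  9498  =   - 2^1 * 3^1*7^1*17^1*19^1*1583^1*8693^1 = - 186681983754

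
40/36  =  10/9 = 1.11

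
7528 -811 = 6717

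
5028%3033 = 1995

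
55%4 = 3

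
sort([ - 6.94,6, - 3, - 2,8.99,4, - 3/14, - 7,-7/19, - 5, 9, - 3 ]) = [ - 7, - 6.94, - 5, - 3, - 3,  -  2,-7/19,  -  3/14, 4,6, 8.99,9 ]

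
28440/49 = 580+20/49 =580.41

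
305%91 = 32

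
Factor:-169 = -13^2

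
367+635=1002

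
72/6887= 72/6887 = 0.01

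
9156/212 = 43+10/53 = 43.19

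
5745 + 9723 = 15468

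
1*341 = 341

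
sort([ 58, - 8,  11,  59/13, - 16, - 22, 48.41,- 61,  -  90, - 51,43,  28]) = [ - 90, - 61, - 51, - 22, - 16, - 8, 59/13,11,  28,43, 48.41,58 ] 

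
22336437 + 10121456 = 32457893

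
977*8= 7816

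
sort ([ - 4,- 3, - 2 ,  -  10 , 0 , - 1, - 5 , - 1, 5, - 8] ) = [- 10,-8, - 5, - 4, - 3, - 2, - 1, - 1,0, 5 ] 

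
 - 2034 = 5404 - 7438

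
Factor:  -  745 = - 5^1*149^1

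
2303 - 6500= - 4197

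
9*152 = 1368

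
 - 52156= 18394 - 70550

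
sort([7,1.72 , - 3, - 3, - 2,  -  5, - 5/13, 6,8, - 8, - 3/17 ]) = [ - 8, - 5, - 3, - 3,- 2 , - 5/13, - 3/17,1.72,6,7,  8 ]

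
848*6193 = 5251664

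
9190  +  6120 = 15310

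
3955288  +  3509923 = 7465211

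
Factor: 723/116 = 2^( - 2 )*3^1 * 29^(-1 )*241^1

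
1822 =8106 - 6284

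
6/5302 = 3/2651  =  0.00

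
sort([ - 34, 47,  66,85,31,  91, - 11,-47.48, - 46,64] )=[ - 47.48, - 46 , - 34,-11, 31 , 47, 64,  66, 85, 91] 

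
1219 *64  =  78016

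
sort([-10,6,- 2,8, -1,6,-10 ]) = [  -  10, - 10,-2 , - 1, 6, 6,  8]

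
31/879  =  31/879 = 0.04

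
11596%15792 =11596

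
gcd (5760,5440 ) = 320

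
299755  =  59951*5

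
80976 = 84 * 964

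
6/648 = 1/108 = 0.01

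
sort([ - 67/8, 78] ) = [  -  67/8 , 78 ] 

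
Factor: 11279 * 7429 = 17^1*19^1*23^1*11279^1 = 83791691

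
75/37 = 2 + 1/37 = 2.03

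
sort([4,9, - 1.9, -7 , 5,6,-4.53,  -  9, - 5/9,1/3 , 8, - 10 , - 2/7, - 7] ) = [ - 10,  -  9, - 7, - 7, - 4.53, - 1.9,- 5/9, - 2/7,1/3,4 , 5,6,  8, 9]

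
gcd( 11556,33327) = 9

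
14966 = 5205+9761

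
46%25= 21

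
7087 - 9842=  - 2755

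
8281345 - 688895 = 7592450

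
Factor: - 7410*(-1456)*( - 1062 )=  - 11457875520 = - 2^6*3^3*5^1*7^1  *  13^2*19^1 *59^1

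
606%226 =154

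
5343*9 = 48087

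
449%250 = 199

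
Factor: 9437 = 9437^1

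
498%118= 26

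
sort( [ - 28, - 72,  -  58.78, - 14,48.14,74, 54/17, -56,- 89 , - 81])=[ - 89,-81, - 72,  -  58.78, -56,  -  28, - 14,54/17, 48.14, 74] 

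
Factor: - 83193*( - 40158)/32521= 2^1*3^3*11^1*17^(-1)*23^1*97^1 *1913^( - 1)*2521^1 = 3340864494/32521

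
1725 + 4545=6270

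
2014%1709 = 305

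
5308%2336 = 636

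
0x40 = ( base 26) 2C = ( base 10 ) 64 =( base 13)4c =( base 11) 59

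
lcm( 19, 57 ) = 57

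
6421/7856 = 6421/7856  =  0.82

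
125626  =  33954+91672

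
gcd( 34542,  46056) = 11514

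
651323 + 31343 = 682666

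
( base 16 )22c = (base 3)202121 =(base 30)ig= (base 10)556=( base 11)466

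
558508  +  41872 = 600380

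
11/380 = 11/380 = 0.03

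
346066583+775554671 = 1121621254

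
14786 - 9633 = 5153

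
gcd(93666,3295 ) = 1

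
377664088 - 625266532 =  - 247602444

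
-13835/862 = -17+819/862 = -16.05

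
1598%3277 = 1598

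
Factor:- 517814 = -2^1*11^1*23537^1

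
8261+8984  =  17245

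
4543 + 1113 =5656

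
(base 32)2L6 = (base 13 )1319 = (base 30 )30q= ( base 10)2726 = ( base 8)5246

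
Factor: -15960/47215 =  - 2^3*3^1*71^(-1) =- 24/71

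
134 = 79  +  55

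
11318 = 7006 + 4312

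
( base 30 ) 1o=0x36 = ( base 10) 54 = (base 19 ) 2g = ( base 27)20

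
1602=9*178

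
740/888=5/6 =0.83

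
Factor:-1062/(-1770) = 3/5 =3^1 *5^( - 1 )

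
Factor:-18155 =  - 5^1*3631^1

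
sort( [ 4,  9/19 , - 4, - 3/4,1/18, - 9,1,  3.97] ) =[ - 9, - 4, - 3/4, 1/18,  9/19,1,3.97,4]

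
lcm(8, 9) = 72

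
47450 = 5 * 9490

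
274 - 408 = -134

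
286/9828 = 11/378=0.03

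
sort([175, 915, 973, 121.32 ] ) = [121.32,175, 915, 973] 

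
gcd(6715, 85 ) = 85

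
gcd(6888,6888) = 6888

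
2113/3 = 704 + 1/3 = 704.33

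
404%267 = 137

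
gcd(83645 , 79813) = 1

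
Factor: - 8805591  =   - 3^6*47^1*257^1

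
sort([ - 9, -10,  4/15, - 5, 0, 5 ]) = [ - 10, - 9,-5,0, 4/15, 5]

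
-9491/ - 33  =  287 + 20/33 = 287.61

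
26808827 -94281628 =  - 67472801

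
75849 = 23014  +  52835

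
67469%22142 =1043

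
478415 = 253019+225396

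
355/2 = 355/2 = 177.50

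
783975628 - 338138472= 445837156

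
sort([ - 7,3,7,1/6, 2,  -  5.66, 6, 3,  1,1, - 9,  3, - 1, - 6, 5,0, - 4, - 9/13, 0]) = [-9,- 7, - 6, - 5.66, - 4, - 1,-9/13, 0, 0, 1/6, 1, 1, 2,3, 3,  3, 5 , 6,  7]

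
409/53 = 409/53= 7.72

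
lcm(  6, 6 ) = 6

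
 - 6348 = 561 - 6909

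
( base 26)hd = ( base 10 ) 455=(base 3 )121212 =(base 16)1C7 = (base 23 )JI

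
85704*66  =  5656464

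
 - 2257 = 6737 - 8994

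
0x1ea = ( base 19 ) 16F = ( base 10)490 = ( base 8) 752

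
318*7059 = 2244762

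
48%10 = 8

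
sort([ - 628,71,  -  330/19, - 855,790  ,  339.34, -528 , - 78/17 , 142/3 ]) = [  -  855,-628, -528,- 330/19 , - 78/17 , 142/3 , 71,339.34, 790]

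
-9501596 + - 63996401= - 73497997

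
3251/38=85 + 21/38  =  85.55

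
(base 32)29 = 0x49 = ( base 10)73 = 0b1001001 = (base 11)67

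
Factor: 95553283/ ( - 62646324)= -2^ ( - 2 )*3^ ( - 1 )*7^3*13^ (-1 )*313^ (-1) * 1283^( - 1)*278581^1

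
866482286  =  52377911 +814104375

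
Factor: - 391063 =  - 391063^1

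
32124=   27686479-27654355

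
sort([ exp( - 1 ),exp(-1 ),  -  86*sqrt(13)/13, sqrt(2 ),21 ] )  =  [ - 86 * sqrt( 13) /13, exp(- 1 ), exp (  -  1), sqrt( 2 ) , 21 ]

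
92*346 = 31832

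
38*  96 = 3648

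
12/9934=6/4967 = 0.00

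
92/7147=92/7147  =  0.01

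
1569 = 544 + 1025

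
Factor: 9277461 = 3^2*17^1 * 60637^1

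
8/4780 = 2/1195 = 0.00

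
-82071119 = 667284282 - 749355401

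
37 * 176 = 6512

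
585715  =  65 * 9011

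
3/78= 1/26 = 0.04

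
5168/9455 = 5168/9455 = 0.55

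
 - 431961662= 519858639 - 951820301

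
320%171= 149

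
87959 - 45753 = 42206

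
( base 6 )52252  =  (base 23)D61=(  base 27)9GN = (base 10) 7016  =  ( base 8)15550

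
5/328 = 5/328 = 0.02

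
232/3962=116/1981 = 0.06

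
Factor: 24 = 2^3*3^1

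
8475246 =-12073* ( - 702)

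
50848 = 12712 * 4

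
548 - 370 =178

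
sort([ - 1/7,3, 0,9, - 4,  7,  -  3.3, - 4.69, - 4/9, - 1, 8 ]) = [ - 4.69, - 4, - 3.3, - 1, - 4/9, - 1/7, 0,3, 7, 8  ,  9] 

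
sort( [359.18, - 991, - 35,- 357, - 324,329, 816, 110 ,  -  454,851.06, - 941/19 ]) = [ - 991, - 454, - 357, - 324,  -  941/19, - 35,110,329,359.18, 816,851.06]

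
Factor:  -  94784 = -2^6*1481^1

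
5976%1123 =361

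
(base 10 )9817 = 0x2659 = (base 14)3813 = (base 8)23131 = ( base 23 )icj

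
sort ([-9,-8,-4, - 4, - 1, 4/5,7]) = [ - 9, - 8,-4, - 4, - 1,4/5, 7 ]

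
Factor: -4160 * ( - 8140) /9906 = 1302400/381 = 2^7*3^( - 1 )*5^2*11^1*37^1*127^(  -  1) 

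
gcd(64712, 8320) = 8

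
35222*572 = 20146984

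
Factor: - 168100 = - 2^2*5^2*41^2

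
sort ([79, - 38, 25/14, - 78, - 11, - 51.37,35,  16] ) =[- 78,- 51.37,-38, - 11, 25/14, 16, 35, 79]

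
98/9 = 10+8/9 =10.89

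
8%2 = 0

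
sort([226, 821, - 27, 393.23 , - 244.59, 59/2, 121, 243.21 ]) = [ - 244.59, - 27,59/2, 121,226,  243.21 , 393.23 , 821 ]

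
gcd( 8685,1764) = 9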